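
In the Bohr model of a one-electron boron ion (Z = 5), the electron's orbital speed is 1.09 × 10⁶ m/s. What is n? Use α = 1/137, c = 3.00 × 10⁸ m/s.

10

v_n = Zαc/n ⇒ n = Zαc/v = 5 × 0.00730 × 3.00 × 10⁸ / 1.09 × 10⁶ ≈ 10.04
n = 10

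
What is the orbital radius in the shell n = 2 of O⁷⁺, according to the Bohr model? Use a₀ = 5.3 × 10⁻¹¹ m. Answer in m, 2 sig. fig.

2.6 × 10⁻¹¹ m

r_n = n²a₀/Z = 2² × 5.3 × 10⁻¹¹ / 8
    = 4 × 5.3 × 10⁻¹¹ / 8 = 2.6 × 10⁻¹¹ m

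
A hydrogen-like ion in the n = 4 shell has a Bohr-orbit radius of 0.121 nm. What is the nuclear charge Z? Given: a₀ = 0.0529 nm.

7

r_n = n²a₀/Z ⇒ Z = n²a₀/r = 4² × 0.0529 / 0.121 ≈ 7.00
Z = 7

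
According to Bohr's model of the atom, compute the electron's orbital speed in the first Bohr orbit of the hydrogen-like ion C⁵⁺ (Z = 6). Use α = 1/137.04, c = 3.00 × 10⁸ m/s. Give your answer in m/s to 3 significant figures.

1.31 × 10⁷ m/s

v_n = Zαc/n = 6 × 0.00730 × 3.00 × 10⁸ / 1
    = 1.31 × 10⁷ m/s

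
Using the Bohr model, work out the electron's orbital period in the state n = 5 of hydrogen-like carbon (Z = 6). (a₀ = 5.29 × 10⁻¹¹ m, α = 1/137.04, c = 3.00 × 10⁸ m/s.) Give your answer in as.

527 as

r = n²a₀/Z = 5²·5.29 × 10⁻¹¹/6 = 2.20 × 10⁻¹⁰ m
v = Zαc/n = 6·0.00730·3.00 × 10⁸/5 = 2.63 × 10⁶ m/s
T = 2πr/v = 5.27 × 10⁻¹⁶ s = 527 as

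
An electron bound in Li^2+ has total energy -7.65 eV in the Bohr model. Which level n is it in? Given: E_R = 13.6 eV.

4

E_n = −E_R Z²/n² ⇒ n² = E_R Z²/(−E_n) = 13.6 × 3² / 7.65 ≈ 16.00
n = 4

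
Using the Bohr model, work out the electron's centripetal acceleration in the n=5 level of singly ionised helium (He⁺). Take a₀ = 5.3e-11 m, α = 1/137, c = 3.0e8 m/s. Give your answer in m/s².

1.2e21 m/s²

r = n²a₀/Z = 6.6e-10 m, v = Zαc/n = 8.8e5 m/s
a = v²/r = (8.8e5)² / 6.6e-10 = 1.2e21 m/s²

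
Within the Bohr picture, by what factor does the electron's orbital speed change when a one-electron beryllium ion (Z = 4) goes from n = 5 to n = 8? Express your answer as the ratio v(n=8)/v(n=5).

v ∝ Z^1 · n^-1; with Z fixed, v ∝ n^-1.
v(n=8)/v(n=5) = (8/5)^-1 = 5/8

5/8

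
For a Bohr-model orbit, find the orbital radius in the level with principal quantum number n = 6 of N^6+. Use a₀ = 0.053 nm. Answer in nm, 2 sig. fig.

0.27 nm

r_n = n²a₀/Z = 6² × 0.053 / 7
    = 36 × 0.053 / 7 = 0.27 nm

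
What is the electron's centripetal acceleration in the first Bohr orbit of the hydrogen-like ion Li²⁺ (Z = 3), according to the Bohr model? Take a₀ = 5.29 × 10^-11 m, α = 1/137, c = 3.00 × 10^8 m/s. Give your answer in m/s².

2.45 × 10^24 m/s²

r = n²a₀/Z = 1.76 × 10^-11 m, v = Zαc/n = 6.57 × 10^6 m/s
a = v²/r = (6.57 × 10^6)² / 1.76 × 10^-11 = 2.45 × 10^24 m/s²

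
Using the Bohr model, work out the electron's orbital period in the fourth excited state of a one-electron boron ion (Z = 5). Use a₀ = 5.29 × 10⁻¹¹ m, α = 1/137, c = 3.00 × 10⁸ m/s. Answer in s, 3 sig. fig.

7.59 × 10⁻¹⁶ s

r = n²a₀/Z = 5²·5.29 × 10⁻¹¹/5 = 2.64 × 10⁻¹⁰ m
v = Zαc/n = 5·0.00730·3.00 × 10⁸/5 = 2.19 × 10⁶ m/s
T = 2πr/v = 7.59 × 10⁻¹⁶ s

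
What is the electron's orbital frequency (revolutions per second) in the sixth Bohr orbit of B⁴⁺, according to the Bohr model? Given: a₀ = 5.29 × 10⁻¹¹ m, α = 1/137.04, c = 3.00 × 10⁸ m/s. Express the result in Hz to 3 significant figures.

r = n²a₀/Z = 3.81 × 10⁻¹⁰ m, v = Zαc/n = 1.82 × 10⁶ m/s
f = v/(2πr) = 7.62 × 10¹⁴ Hz

7.62 × 10¹⁴ Hz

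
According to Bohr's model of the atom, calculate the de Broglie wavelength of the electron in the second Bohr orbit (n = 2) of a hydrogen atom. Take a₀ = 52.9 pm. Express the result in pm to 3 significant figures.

665 pm

The Bohr quantisation condition is nλ = 2πr_n.
r_n = n²a₀/Z = 212 pm
λ = 2πr_n/n = 2π·212/2 = 665 pm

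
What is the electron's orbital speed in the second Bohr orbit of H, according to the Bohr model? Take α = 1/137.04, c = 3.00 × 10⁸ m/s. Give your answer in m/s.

v_n = Zαc/n = 1 × 0.00730 × 3.00 × 10⁸ / 2
    = 1.09 × 10⁶ m/s

1.09 × 10⁶ m/s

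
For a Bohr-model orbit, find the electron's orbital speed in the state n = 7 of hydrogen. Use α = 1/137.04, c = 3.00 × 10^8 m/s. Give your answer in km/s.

v_n = Zαc/n = 1 × 0.00730 × 3.00 × 10^8 / 7
    = 313 km/s

313 km/s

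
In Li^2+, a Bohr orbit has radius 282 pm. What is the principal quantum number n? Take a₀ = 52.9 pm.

r_n = n²a₀/Z ⇒ n² = rZ/a₀ = 282 × 3 / 52.9 ≈ 15.99
n = 4

4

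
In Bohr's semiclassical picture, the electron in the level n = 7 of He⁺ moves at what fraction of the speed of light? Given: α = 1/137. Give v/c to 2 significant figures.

v_n = Zαc/n, so v/c = Zα/n = 2 × 0.0073 / 7 = 0.0021

0.0021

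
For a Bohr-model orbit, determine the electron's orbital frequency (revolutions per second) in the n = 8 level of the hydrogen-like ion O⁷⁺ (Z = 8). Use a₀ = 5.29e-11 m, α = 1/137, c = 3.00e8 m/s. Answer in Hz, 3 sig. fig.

r = n²a₀/Z = 4.23e-10 m, v = Zαc/n = 2.19e6 m/s
f = v/(2πr) = 8.24e14 Hz

8.24e14 Hz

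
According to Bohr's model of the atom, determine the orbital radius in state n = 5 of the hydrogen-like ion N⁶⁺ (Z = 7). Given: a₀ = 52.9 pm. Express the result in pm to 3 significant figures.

189 pm

r_n = n²a₀/Z = 5² × 52.9 / 7
    = 25 × 52.9 / 7 = 189 pm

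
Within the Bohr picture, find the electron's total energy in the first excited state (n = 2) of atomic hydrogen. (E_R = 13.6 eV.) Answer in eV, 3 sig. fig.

-3.40 eV

E_n = −E_R·Z²/n² = −13.6 × 1²/2² = -3.40 eV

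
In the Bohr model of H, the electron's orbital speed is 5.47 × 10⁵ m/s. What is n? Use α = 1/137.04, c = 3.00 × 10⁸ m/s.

4

v_n = Zαc/n ⇒ n = Zαc/v = 1 × 0.00730 × 3.00 × 10⁸ / 5.47 × 10⁵ ≈ 4.00
n = 4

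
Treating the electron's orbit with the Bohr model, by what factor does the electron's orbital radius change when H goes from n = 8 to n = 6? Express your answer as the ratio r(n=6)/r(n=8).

r ∝ Z^-1 · n^2; with Z fixed, r ∝ n^2.
r(n=6)/r(n=8) = (6/8)^2 = 9/16

9/16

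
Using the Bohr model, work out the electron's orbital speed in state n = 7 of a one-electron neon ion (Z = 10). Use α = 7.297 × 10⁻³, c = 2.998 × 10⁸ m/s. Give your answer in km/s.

3125 km/s

v_n = Zαc/n = 10 × 0.007297 × 2.998 × 10⁸ / 7
    = 3125 km/s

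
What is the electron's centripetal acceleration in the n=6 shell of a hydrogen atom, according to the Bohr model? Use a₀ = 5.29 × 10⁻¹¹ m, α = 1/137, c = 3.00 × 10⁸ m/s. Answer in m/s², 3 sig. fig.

r = n²a₀/Z = 1.90 × 10⁻⁹ m, v = Zαc/n = 3.65 × 10⁵ m/s
a = v²/r = (3.65 × 10⁵)² / 1.90 × 10⁻⁹ = 6.99 × 10¹⁹ m/s²

6.99 × 10¹⁹ m/s²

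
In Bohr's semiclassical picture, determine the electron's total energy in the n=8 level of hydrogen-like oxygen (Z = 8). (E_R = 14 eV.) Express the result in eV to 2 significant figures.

-14 eV

E_n = −E_R·Z²/n² = −14 × 8²/8² = -14 eV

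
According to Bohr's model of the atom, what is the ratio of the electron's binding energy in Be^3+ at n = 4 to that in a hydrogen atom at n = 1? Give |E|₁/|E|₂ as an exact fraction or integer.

1

|E| ∝ Z^2 · n^-2
|E|₁/|E|₂ = (4/1)^2 · (4/1)^-2 = 1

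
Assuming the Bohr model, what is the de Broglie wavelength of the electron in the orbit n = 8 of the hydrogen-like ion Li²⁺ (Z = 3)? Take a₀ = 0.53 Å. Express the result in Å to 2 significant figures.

8.9 Å

The Bohr quantisation condition is nλ = 2πr_n.
r_n = n²a₀/Z = 11 Å
λ = 2πr_n/n = 2π·11/8 = 8.9 Å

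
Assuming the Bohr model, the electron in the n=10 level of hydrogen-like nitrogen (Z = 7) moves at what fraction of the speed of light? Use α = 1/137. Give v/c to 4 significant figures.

v_n = Zαc/n, so v/c = Zα/n = 7 × 0.007299 / 10 = 0.005109

0.005109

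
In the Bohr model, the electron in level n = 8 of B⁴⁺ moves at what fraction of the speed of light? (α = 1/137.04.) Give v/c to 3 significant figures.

0.00456

v_n = Zαc/n, so v/c = Zα/n = 5 × 0.00730 / 8 = 0.00456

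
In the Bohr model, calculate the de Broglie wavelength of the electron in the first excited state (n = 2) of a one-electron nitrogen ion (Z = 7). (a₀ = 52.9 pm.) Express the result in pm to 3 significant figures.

95.0 pm

The Bohr quantisation condition is nλ = 2πr_n.
r_n = n²a₀/Z = 30.2 pm
λ = 2πr_n/n = 2π·30.2/2 = 95.0 pm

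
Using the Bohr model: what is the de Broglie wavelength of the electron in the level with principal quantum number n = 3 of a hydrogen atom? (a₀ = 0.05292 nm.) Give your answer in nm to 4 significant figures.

The Bohr quantisation condition is nλ = 2πr_n.
r_n = n²a₀/Z = 0.4763 nm
λ = 2πr_n/n = 2π·0.4763/3 = 0.9975 nm

0.9975 nm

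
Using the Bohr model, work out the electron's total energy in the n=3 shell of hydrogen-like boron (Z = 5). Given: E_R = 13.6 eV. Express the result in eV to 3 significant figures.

-37.8 eV

E_n = −E_R·Z²/n² = −13.6 × 5²/3² = -37.8 eV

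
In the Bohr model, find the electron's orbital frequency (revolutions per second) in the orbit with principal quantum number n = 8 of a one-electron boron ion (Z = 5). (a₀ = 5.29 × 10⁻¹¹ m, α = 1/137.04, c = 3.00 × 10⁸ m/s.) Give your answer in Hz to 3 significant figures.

3.22 × 10¹⁴ Hz

r = n²a₀/Z = 6.77 × 10⁻¹⁰ m, v = Zαc/n = 1.37 × 10⁶ m/s
f = v/(2πr) = 3.22 × 10¹⁴ Hz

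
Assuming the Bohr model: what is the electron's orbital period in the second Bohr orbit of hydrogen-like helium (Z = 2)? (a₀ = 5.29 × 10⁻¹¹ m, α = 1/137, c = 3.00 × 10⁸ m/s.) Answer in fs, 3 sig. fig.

0.304 fs

r = n²a₀/Z = 2²·5.29 × 10⁻¹¹/2 = 1.06 × 10⁻¹⁰ m
v = Zαc/n = 2·0.00730·3.00 × 10⁸/2 = 2.19 × 10⁶ m/s
T = 2πr/v = 3.04 × 10⁻¹⁶ s = 0.304 fs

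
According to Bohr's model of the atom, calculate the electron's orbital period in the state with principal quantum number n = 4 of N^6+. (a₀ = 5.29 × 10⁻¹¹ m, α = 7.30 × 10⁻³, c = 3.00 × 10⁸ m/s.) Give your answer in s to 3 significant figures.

1.98 × 10⁻¹⁶ s

r = n²a₀/Z = 4²·5.29 × 10⁻¹¹/7 = 1.21 × 10⁻¹⁰ m
v = Zαc/n = 7·0.00730·3.00 × 10⁸/4 = 3.83 × 10⁶ m/s
T = 2πr/v = 1.98 × 10⁻¹⁶ s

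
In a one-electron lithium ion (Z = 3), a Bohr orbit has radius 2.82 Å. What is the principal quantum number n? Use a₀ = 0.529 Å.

4

r_n = n²a₀/Z ⇒ n² = rZ/a₀ = 2.82 × 3 / 0.529 ≈ 15.99
n = 4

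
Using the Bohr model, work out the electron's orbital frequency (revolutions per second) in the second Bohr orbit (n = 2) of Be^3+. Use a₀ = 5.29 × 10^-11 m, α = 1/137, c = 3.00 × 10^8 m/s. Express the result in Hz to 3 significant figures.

1.32 × 10^16 Hz

r = n²a₀/Z = 5.29 × 10^-11 m, v = Zαc/n = 4.38 × 10^6 m/s
f = v/(2πr) = 1.32 × 10^16 Hz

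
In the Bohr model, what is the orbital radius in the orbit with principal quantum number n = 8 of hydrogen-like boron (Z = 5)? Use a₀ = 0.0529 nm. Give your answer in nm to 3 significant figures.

r_n = n²a₀/Z = 8² × 0.0529 / 5
    = 64 × 0.0529 / 5 = 0.677 nm

0.677 nm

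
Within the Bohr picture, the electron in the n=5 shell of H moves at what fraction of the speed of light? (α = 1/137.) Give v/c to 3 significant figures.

v_n = Zαc/n, so v/c = Zα/n = 1 × 0.00730 / 5 = 0.00146

0.00146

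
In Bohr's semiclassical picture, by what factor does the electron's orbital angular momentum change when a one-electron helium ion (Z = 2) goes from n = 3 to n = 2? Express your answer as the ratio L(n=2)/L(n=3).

L = nℏ depends only on n, so L ∝ n.
L(n=2)/L(n=3) = (2/3)^1 = 2/3

2/3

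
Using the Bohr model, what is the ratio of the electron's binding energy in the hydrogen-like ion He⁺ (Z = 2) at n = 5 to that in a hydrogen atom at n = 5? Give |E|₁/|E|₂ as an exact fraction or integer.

|E| ∝ Z^2 · n^-2
|E|₁/|E|₂ = (2/1)^2 · (5/5)^-2 = 4

4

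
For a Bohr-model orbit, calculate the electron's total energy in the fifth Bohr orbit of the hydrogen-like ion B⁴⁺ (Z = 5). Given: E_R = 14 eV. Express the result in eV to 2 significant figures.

-14 eV

E_n = −E_R·Z²/n² = −14 × 5²/5² = -14 eV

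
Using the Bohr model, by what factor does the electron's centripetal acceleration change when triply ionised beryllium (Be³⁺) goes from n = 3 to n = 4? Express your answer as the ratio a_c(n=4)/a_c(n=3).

81/256

a_c ∝ Z^3 · n^-4; with Z fixed, a_c ∝ n^-4.
a_c(n=4)/a_c(n=3) = (4/3)^-4 = 81/256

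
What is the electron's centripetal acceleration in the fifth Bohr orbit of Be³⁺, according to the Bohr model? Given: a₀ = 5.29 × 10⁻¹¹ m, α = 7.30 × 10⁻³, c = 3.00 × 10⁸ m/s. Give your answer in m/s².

9.28 × 10²¹ m/s²

r = n²a₀/Z = 3.31 × 10⁻¹⁰ m, v = Zαc/n = 1.75 × 10⁶ m/s
a = v²/r = (1.75 × 10⁶)² / 3.31 × 10⁻¹⁰ = 9.28 × 10²¹ m/s²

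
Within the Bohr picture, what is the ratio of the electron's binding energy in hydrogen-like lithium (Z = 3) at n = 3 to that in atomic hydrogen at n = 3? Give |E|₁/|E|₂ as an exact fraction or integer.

9

|E| ∝ Z^2 · n^-2
|E|₁/|E|₂ = (3/1)^2 · (3/3)^-2 = 9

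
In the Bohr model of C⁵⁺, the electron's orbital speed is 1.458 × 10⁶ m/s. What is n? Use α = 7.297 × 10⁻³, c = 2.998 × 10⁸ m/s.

v_n = Zαc/n ⇒ n = Zαc/v = 6 × 0.007297 × 2.998 × 10⁸ / 1.458 × 10⁶ ≈ 9.00
n = 9

9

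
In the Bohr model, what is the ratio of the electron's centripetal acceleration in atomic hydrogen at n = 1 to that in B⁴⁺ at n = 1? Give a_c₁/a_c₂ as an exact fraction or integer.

1/125

a_c ∝ Z^3 · n^-4
a_c₁/a_c₂ = (1/5)^3 · (1/1)^-4 = 1/125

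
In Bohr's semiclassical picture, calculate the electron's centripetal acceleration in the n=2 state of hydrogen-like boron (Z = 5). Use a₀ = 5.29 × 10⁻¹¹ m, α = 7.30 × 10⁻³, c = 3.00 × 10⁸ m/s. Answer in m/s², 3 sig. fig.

7.08 × 10²³ m/s²

r = n²a₀/Z = 4.23 × 10⁻¹¹ m, v = Zαc/n = 5.47 × 10⁶ m/s
a = v²/r = (5.47 × 10⁶)² / 4.23 × 10⁻¹¹ = 7.08 × 10²³ m/s²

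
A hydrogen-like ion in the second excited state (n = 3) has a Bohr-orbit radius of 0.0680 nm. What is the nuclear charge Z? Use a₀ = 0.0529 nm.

7

r_n = n²a₀/Z ⇒ Z = n²a₀/r = 3² × 0.0529 / 0.0680 ≈ 7.00
Z = 7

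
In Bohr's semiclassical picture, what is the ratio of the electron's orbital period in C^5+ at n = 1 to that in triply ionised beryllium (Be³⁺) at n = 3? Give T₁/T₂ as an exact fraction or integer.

T ∝ Z^-2 · n^3
T₁/T₂ = (6/4)^-2 · (1/3)^3 = 4/243

4/243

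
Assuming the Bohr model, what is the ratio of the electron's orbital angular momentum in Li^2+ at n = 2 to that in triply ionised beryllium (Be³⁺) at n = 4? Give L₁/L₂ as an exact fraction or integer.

1/2

L = nℏ is independent of Z.
L₁/L₂ = n₁/n₂ = 2/4 = 1/2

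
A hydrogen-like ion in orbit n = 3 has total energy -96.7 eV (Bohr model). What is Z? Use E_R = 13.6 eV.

E_n = −E_R Z²/n² ⇒ Z² = −E_n n²/E_R = 96.7 × 3² / 13.6 ≈ 63.99
Z = 8

8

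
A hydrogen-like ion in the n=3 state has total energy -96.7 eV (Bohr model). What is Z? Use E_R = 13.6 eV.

E_n = −E_R Z²/n² ⇒ Z² = −E_n n²/E_R = 96.7 × 3² / 13.6 ≈ 63.99
Z = 8

8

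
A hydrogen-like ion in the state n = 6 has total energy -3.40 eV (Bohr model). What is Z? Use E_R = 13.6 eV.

3

E_n = −E_R Z²/n² ⇒ Z² = −E_n n²/E_R = 3.40 × 6² / 13.6 ≈ 9.00
Z = 3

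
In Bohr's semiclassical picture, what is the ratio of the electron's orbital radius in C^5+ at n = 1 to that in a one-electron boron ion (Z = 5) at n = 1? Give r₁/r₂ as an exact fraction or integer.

r ∝ Z^-1 · n^2
r₁/r₂ = (6/5)^-1 · (1/1)^2 = 5/6

5/6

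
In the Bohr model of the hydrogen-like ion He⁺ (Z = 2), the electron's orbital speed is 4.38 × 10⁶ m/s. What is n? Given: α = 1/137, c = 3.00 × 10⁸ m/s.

1

v_n = Zαc/n ⇒ n = Zαc/v = 2 × 0.00730 × 3.00 × 10⁸ / 4.38 × 10⁶ ≈ 1.00
n = 1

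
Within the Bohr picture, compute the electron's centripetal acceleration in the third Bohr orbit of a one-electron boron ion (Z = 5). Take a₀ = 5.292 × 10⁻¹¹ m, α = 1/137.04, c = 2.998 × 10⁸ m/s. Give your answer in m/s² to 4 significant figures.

1.396 × 10²³ m/s²

r = n²a₀/Z = 9.526 × 10⁻¹¹ m, v = Zαc/n = 3.646 × 10⁶ m/s
a = v²/r = (3.646 × 10⁶)² / 9.526 × 10⁻¹¹ = 1.396 × 10²³ m/s²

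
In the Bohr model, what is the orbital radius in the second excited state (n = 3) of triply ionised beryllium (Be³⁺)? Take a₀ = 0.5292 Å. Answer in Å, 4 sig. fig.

r_n = n²a₀/Z = 3² × 0.5292 / 4
    = 9 × 0.5292 / 4 = 1.191 Å

1.191 Å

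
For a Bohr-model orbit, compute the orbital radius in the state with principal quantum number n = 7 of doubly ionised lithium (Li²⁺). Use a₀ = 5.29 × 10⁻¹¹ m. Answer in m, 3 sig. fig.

r_n = n²a₀/Z = 7² × 5.29 × 10⁻¹¹ / 3
    = 49 × 5.29 × 10⁻¹¹ / 3 = 8.64 × 10⁻¹⁰ m

8.64 × 10⁻¹⁰ m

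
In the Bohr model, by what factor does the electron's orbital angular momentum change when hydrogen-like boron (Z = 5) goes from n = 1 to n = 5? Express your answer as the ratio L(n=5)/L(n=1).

L = nℏ depends only on n, so L ∝ n.
L(n=5)/L(n=1) = (5/1)^1 = 5

5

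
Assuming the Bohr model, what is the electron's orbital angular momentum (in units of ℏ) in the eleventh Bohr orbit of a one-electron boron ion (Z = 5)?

L_n = nℏ, so L/ℏ = n = 11.

11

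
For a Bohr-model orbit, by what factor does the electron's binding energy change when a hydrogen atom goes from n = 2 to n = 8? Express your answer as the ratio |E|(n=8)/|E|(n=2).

|E| ∝ Z^2 · n^-2; with Z fixed, |E| ∝ n^-2.
|E|(n=8)/|E|(n=2) = (8/2)^-2 = 1/16

1/16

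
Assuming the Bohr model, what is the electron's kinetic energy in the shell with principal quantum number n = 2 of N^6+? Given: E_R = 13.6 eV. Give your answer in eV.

167 eV

For a Coulomb orbit the virial theorem gives K = −E_n.
E_n = −E_R·Z²/n², so K = E_R·Z²/n² = 13.6 × 7²/2² = 167 eV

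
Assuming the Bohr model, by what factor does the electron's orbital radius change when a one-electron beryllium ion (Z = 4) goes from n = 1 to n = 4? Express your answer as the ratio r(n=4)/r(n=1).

16

r ∝ Z^-1 · n^2; with Z fixed, r ∝ n^2.
r(n=4)/r(n=1) = (4/1)^2 = 16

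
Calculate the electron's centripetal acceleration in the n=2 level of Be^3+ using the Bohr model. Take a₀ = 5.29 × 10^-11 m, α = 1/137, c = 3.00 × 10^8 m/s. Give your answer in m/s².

3.63 × 10^23 m/s²

r = n²a₀/Z = 5.29 × 10^-11 m, v = Zαc/n = 4.38 × 10^6 m/s
a = v²/r = (4.38 × 10^6)² / 5.29 × 10^-11 = 3.63 × 10^23 m/s²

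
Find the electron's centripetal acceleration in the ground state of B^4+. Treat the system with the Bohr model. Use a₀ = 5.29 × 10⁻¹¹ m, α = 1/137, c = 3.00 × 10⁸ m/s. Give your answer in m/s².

r = n²a₀/Z = 1.06 × 10⁻¹¹ m, v = Zαc/n = 1.09 × 10⁷ m/s
a = v²/r = (1.09 × 10⁷)² / 1.06 × 10⁻¹¹ = 1.13 × 10²⁵ m/s²

1.13 × 10²⁵ m/s²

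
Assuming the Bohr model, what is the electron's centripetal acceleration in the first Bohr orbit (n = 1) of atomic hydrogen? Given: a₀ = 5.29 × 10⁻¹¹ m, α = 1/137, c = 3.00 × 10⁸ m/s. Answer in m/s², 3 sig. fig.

r = n²a₀/Z = 5.29 × 10⁻¹¹ m, v = Zαc/n = 2.19 × 10⁶ m/s
a = v²/r = (2.19 × 10⁶)² / 5.29 × 10⁻¹¹ = 9.06 × 10²² m/s²

9.06 × 10²² m/s²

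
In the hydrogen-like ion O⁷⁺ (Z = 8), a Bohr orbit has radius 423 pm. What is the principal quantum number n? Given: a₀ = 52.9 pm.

8

r_n = n²a₀/Z ⇒ n² = rZ/a₀ = 423 × 8 / 52.9 ≈ 63.97
n = 8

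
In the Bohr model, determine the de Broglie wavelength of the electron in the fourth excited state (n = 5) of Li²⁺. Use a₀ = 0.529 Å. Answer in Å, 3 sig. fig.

5.54 Å

The Bohr quantisation condition is nλ = 2πr_n.
r_n = n²a₀/Z = 4.41 Å
λ = 2πr_n/n = 2π·4.41/5 = 5.54 Å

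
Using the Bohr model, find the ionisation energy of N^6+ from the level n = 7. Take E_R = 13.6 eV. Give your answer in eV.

13.6 eV

E_n = −E_R·Z²/n² = −13.6 × 7²/7² eV = -13.6 eV
Ionisation energy = −E_n = 13.6 eV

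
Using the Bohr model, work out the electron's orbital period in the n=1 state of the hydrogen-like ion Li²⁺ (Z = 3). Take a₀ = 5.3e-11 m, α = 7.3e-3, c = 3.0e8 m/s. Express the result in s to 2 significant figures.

1.7e-17 s

r = n²a₀/Z = 1²·5.3e-11/3 = 1.8e-11 m
v = Zαc/n = 3·0.0073·3.0e8/1 = 6.6e6 m/s
T = 2πr/v = 1.7e-17 s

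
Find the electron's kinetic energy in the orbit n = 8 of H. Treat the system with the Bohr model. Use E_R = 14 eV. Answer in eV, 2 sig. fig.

0.22 eV

For a Coulomb orbit the virial theorem gives K = −E_n.
E_n = −E_R·Z²/n², so K = E_R·Z²/n² = 14 × 1²/8² = 0.22 eV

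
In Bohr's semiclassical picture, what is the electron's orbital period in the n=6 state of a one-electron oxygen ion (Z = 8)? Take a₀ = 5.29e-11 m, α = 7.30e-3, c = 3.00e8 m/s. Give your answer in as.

r = n²a₀/Z = 6²·5.29e-11/8 = 2.38e-10 m
v = Zαc/n = 8·0.00730·3.00e8/6 = 2.92e6 m/s
T = 2πr/v = 5.12e-16 s = 512 as

512 as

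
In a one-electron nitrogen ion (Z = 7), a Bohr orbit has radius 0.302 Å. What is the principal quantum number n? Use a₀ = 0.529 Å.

2

r_n = n²a₀/Z ⇒ n² = rZ/a₀ = 0.302 × 7 / 0.529 ≈ 4.00
n = 2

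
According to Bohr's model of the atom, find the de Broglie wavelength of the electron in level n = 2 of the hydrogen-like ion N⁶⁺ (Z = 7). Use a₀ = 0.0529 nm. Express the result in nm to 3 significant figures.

0.0950 nm

The Bohr quantisation condition is nλ = 2πr_n.
r_n = n²a₀/Z = 0.0302 nm
λ = 2πr_n/n = 2π·0.0302/2 = 0.0950 nm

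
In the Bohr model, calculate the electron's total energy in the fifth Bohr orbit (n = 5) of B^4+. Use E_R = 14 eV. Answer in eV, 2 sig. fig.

E_n = −E_R·Z²/n² = −14 × 5²/5² = -14 eV

-14 eV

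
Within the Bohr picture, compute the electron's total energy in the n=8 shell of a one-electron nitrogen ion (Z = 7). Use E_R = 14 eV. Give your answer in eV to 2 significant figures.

-11 eV

E_n = −E_R·Z²/n² = −14 × 7²/8² = -11 eV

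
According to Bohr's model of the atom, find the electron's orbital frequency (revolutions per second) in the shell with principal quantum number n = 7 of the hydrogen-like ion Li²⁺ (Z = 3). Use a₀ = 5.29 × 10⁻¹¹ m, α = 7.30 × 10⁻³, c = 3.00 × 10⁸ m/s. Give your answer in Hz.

r = n²a₀/Z = 8.64 × 10⁻¹⁰ m, v = Zαc/n = 9.39 × 10⁵ m/s
f = v/(2πr) = 1.73 × 10¹⁴ Hz

1.73 × 10¹⁴ Hz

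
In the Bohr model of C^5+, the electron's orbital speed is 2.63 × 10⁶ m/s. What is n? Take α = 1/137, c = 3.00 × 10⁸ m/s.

5

v_n = Zαc/n ⇒ n = Zαc/v = 6 × 0.00730 × 3.00 × 10⁸ / 2.63 × 10⁶ ≈ 5.00
n = 5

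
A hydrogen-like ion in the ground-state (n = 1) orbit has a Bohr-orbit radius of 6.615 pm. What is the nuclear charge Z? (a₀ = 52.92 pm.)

8

r_n = n²a₀/Z ⇒ Z = n²a₀/r = 1² × 52.92 / 6.615 ≈ 8.00
Z = 8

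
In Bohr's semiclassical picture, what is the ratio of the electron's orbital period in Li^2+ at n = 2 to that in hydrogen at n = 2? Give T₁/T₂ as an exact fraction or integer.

1/9

T ∝ Z^-2 · n^3
T₁/T₂ = (3/1)^-2 · (2/2)^3 = 1/9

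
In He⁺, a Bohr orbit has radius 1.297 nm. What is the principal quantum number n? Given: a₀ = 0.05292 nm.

r_n = n²a₀/Z ⇒ n² = rZ/a₀ = 1.297 × 2 / 0.05292 ≈ 49.02
n = 7

7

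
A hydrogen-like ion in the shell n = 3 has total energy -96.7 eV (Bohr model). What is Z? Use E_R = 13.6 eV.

8

E_n = −E_R Z²/n² ⇒ Z² = −E_n n²/E_R = 96.7 × 3² / 13.6 ≈ 63.99
Z = 8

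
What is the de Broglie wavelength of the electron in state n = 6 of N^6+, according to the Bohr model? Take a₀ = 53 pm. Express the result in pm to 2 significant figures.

290 pm

The Bohr quantisation condition is nλ = 2πr_n.
r_n = n²a₀/Z = 270 pm
λ = 2πr_n/n = 2π·270/6 = 290 pm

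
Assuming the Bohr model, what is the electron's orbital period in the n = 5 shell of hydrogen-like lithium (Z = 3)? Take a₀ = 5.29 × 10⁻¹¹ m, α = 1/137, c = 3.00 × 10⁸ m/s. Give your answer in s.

r = n²a₀/Z = 5²·5.29 × 10⁻¹¹/3 = 4.41 × 10⁻¹⁰ m
v = Zαc/n = 3·0.00730·3.00 × 10⁸/5 = 1.31 × 10⁶ m/s
T = 2πr/v = 2.11 × 10⁻¹⁵ s

2.11 × 10⁻¹⁵ s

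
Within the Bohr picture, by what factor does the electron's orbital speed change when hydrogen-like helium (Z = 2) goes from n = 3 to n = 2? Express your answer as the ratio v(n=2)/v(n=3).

3/2

v ∝ Z^1 · n^-1; with Z fixed, v ∝ n^-1.
v(n=2)/v(n=3) = (2/3)^-1 = 3/2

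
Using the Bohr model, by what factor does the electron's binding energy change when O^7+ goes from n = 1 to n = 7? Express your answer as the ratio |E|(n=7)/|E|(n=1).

|E| ∝ Z^2 · n^-2; with Z fixed, |E| ∝ n^-2.
|E|(n=7)/|E|(n=1) = (7/1)^-2 = 1/49

1/49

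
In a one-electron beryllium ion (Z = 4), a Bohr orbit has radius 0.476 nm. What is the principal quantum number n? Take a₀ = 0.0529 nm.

6

r_n = n²a₀/Z ⇒ n² = rZ/a₀ = 0.476 × 4 / 0.0529 ≈ 35.99
n = 6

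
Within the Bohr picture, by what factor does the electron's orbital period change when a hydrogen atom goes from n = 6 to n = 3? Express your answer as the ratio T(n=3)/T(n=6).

1/8

T ∝ Z^-2 · n^3; with Z fixed, T ∝ n^3.
T(n=3)/T(n=6) = (3/6)^3 = 1/8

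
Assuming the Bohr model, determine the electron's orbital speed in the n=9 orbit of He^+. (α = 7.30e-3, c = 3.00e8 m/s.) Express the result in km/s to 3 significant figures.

487 km/s

v_n = Zαc/n = 2 × 0.00730 × 3.00e8 / 9
    = 487 km/s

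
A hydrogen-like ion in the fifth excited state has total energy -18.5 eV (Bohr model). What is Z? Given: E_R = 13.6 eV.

7

E_n = −E_R Z²/n² ⇒ Z² = −E_n n²/E_R = 18.5 × 6² / 13.6 ≈ 48.97
Z = 7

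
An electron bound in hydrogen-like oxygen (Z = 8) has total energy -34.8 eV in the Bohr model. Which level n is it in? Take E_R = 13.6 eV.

5

E_n = −E_R Z²/n² ⇒ n² = E_R Z²/(−E_n) = 13.6 × 8² / 34.8 ≈ 25.01
n = 5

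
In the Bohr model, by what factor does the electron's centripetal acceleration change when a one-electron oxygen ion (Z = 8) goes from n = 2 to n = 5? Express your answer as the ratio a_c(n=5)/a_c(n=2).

a_c ∝ Z^3 · n^-4; with Z fixed, a_c ∝ n^-4.
a_c(n=5)/a_c(n=2) = (5/2)^-4 = 16/625

16/625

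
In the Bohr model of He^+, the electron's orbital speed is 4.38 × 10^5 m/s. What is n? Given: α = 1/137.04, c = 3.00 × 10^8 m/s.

v_n = Zαc/n ⇒ n = Zαc/v = 2 × 0.00730 × 3.00 × 10^8 / 4.38 × 10^5 ≈ 10.00
n = 10

10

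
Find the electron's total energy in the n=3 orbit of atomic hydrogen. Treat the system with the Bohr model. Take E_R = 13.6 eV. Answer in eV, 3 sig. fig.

E_n = −E_R·Z²/n² = −13.6 × 1²/3² = -1.51 eV

-1.51 eV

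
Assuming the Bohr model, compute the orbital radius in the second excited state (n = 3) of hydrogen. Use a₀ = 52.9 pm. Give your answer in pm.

476 pm

r_n = n²a₀/Z = 3² × 52.9 / 1
    = 9 × 52.9 / 1 = 476 pm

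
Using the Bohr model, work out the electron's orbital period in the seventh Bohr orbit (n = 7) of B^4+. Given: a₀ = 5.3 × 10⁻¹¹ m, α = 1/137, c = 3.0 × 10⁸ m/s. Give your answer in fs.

2.1 fs

r = n²a₀/Z = 7²·5.3 × 10⁻¹¹/5 = 5.2 × 10⁻¹⁰ m
v = Zαc/n = 5·0.0073·3.0 × 10⁸/7 = 1.6 × 10⁶ m/s
T = 2πr/v = 2.1 × 10⁻¹⁵ s = 2.1 fs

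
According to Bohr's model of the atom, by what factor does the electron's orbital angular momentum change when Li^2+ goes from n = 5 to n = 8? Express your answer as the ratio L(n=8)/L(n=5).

L = nℏ depends only on n, so L ∝ n.
L(n=8)/L(n=5) = (8/5)^1 = 8/5

8/5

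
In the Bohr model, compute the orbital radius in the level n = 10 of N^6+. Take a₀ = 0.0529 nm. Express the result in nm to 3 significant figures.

0.756 nm

r_n = n²a₀/Z = 10² × 0.0529 / 7
    = 100 × 0.0529 / 7 = 0.756 nm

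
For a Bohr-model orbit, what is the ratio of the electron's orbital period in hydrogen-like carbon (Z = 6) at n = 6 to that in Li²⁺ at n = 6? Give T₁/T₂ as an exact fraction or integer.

1/4

T ∝ Z^-2 · n^3
T₁/T₂ = (6/3)^-2 · (6/6)^3 = 1/4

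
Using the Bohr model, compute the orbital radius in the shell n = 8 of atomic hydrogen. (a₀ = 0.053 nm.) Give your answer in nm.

3.4 nm

r_n = n²a₀/Z = 8² × 0.053 / 1
    = 64 × 0.053 / 1 = 3.4 nm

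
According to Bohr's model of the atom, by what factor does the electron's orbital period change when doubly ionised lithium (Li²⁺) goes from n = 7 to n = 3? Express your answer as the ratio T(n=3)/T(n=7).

T ∝ Z^-2 · n^3; with Z fixed, T ∝ n^3.
T(n=3)/T(n=7) = (3/7)^3 = 27/343

27/343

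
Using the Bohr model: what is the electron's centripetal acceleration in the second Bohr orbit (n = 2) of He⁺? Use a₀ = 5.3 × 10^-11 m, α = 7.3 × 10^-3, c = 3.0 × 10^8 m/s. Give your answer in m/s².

r = n²a₀/Z = 1.1 × 10^-10 m, v = Zαc/n = 2.2 × 10^6 m/s
a = v²/r = (2.2 × 10^6)² / 1.1 × 10^-10 = 4.5 × 10^22 m/s²

4.5 × 10^22 m/s²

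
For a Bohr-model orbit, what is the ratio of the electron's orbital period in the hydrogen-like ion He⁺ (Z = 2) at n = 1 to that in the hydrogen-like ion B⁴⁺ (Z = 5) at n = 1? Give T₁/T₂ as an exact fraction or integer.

25/4

T ∝ Z^-2 · n^3
T₁/T₂ = (2/5)^-2 · (1/1)^3 = 25/4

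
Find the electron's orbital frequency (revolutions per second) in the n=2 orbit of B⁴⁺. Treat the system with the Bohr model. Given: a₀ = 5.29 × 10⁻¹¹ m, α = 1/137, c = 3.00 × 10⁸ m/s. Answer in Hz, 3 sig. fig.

2.06 × 10¹⁶ Hz

r = n²a₀/Z = 4.23 × 10⁻¹¹ m, v = Zαc/n = 5.47 × 10⁶ m/s
f = v/(2πr) = 2.06 × 10¹⁶ Hz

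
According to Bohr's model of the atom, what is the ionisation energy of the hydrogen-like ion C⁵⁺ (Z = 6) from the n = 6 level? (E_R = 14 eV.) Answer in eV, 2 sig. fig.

14 eV

E_n = −E_R·Z²/n² = −14 × 6²/6² eV = -14 eV
Ionisation energy = −E_n = 14 eV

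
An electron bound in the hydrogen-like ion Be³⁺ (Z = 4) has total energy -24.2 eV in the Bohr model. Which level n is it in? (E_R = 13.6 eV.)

3

E_n = −E_R Z²/n² ⇒ n² = E_R Z²/(−E_n) = 13.6 × 4² / 24.2 ≈ 8.99
n = 3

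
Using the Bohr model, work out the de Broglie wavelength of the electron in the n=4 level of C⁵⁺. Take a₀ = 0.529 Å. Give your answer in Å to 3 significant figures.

2.22 Å

The Bohr quantisation condition is nλ = 2πr_n.
r_n = n²a₀/Z = 1.41 Å
λ = 2πr_n/n = 2π·1.41/4 = 2.22 Å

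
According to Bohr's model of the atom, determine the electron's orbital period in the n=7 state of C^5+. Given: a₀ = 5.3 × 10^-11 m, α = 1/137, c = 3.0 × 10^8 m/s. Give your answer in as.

r = n²a₀/Z = 7²·5.3 × 10^-11/6 = 4.3 × 10^-10 m
v = Zαc/n = 6·0.0073·3.0 × 10^8/7 = 1.9 × 10^6 m/s
T = 2πr/v = 1.4 × 10^-15 s = 1400 as

1400 as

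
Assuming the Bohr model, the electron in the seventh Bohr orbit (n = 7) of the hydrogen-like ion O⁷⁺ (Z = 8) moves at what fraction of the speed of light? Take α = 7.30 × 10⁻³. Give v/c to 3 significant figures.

v_n = Zαc/n, so v/c = Zα/n = 8 × 0.00730 / 7 = 0.00834

0.00834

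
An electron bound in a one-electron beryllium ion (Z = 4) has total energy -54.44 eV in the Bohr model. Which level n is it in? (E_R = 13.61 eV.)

2

E_n = −E_R Z²/n² ⇒ n² = E_R Z²/(−E_n) = 13.61 × 4² / 54.44 ≈ 4.00
n = 2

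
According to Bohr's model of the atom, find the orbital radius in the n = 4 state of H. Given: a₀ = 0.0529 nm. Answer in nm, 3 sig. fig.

0.846 nm

r_n = n²a₀/Z = 4² × 0.0529 / 1
    = 16 × 0.0529 / 1 = 0.846 nm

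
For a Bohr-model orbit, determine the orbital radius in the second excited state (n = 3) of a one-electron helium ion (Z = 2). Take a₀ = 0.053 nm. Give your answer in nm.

r_n = n²a₀/Z = 3² × 0.053 / 2
    = 9 × 0.053 / 2 = 0.24 nm

0.24 nm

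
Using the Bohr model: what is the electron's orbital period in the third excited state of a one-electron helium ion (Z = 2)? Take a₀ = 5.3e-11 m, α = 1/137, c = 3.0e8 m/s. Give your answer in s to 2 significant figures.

2.4e-15 s

r = n²a₀/Z = 4²·5.3e-11/2 = 4.2e-10 m
v = Zαc/n = 2·0.0073·3.0e8/4 = 1.1e6 m/s
T = 2πr/v = 2.4e-15 s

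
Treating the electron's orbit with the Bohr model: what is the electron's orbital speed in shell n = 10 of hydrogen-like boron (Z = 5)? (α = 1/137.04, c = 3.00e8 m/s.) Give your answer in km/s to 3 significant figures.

v_n = Zαc/n = 5 × 0.00730 × 3.00e8 / 10
    = 1090 km/s

1090 km/s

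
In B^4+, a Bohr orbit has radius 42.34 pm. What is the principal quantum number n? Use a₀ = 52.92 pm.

2

r_n = n²a₀/Z ⇒ n² = rZ/a₀ = 42.34 × 5 / 52.92 ≈ 4.00
n = 2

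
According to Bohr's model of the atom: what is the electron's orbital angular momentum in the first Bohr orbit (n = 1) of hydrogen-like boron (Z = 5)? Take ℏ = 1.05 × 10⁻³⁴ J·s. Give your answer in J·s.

L_n = nℏ = 1 × 1.05 × 10⁻³⁴ = 1.05 × 10⁻³⁴ J·s

1.05 × 10⁻³⁴ J·s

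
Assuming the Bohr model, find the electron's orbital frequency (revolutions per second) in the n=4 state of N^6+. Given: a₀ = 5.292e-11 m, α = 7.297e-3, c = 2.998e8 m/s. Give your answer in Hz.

5.037e15 Hz

r = n²a₀/Z = 1.210e-10 m, v = Zαc/n = 3.828e6 m/s
f = v/(2πr) = 5.037e15 Hz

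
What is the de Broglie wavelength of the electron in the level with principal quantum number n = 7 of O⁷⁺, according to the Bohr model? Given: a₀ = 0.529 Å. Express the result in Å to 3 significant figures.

2.91 Å

The Bohr quantisation condition is nλ = 2πr_n.
r_n = n²a₀/Z = 3.24 Å
λ = 2πr_n/n = 2π·3.24/7 = 2.91 Å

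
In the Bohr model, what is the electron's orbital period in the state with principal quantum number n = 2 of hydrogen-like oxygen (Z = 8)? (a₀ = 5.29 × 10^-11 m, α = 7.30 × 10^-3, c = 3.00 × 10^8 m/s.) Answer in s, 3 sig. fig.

r = n²a₀/Z = 2²·5.29 × 10^-11/8 = 2.65 × 10^-11 m
v = Zαc/n = 8·0.00730·3.00 × 10^8/2 = 8.76 × 10^6 m/s
T = 2πr/v = 1.90 × 10^-17 s

1.90 × 10^-17 s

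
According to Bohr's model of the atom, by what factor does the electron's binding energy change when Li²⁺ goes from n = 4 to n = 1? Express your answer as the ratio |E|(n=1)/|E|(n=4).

|E| ∝ Z^2 · n^-2; with Z fixed, |E| ∝ n^-2.
|E|(n=1)/|E|(n=4) = (1/4)^-2 = 16

16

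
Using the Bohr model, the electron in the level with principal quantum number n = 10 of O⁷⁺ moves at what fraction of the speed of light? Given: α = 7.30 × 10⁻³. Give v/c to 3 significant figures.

0.00584

v_n = Zαc/n, so v/c = Zα/n = 8 × 0.00730 / 10 = 0.00584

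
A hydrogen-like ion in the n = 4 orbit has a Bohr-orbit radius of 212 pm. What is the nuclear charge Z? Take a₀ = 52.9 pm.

r_n = n²a₀/Z ⇒ Z = n²a₀/r = 4² × 52.9 / 212 ≈ 3.99
Z = 4

4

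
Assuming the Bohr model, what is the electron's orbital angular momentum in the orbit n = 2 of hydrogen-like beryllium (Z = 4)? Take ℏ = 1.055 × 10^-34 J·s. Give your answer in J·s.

2.110 × 10^-34 J·s

L_n = nℏ = 2 × 1.055 × 10^-34 = 2.110 × 10^-34 J·s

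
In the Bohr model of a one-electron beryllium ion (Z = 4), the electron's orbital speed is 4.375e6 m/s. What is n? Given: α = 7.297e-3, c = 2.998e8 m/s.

v_n = Zαc/n ⇒ n = Zαc/v = 4 × 0.007297 × 2.998e8 / 4.375e6 ≈ 2.00
n = 2

2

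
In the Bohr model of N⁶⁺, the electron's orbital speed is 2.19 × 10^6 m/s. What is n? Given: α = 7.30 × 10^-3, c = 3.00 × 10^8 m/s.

v_n = Zαc/n ⇒ n = Zαc/v = 7 × 0.00730 × 3.00 × 10^8 / 2.19 × 10^6 ≈ 7.00
n = 7

7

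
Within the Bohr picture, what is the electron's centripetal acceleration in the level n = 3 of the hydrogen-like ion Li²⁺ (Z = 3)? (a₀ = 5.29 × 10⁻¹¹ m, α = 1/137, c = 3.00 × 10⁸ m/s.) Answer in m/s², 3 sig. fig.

r = n²a₀/Z = 1.59 × 10⁻¹⁰ m, v = Zαc/n = 2.19 × 10⁶ m/s
a = v²/r = (2.19 × 10⁶)² / 1.59 × 10⁻¹⁰ = 3.02 × 10²² m/s²

3.02 × 10²² m/s²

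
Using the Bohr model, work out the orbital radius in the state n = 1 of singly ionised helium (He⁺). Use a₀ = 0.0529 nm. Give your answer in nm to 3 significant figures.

r_n = n²a₀/Z = 1² × 0.0529 / 2
    = 1 × 0.0529 / 2 = 0.0265 nm

0.0265 nm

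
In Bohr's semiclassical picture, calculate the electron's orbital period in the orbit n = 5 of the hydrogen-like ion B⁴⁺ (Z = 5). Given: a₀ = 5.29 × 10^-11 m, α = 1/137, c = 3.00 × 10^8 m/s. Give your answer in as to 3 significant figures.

759 as

r = n²a₀/Z = 5²·5.29 × 10^-11/5 = 2.64 × 10^-10 m
v = Zαc/n = 5·0.00730·3.00 × 10^8/5 = 2.19 × 10^6 m/s
T = 2πr/v = 7.59 × 10^-16 s = 759 as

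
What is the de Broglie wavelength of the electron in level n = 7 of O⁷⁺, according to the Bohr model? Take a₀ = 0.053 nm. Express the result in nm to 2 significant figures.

0.29 nm

The Bohr quantisation condition is nλ = 2πr_n.
r_n = n²a₀/Z = 0.32 nm
λ = 2πr_n/n = 2π·0.32/7 = 0.29 nm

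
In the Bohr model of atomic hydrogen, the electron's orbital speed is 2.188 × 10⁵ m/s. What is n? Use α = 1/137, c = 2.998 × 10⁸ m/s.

v_n = Zαc/n ⇒ n = Zαc/v = 1 × 0.007299 × 2.998 × 10⁸ / 2.188 × 10⁵ ≈ 10.00
n = 10

10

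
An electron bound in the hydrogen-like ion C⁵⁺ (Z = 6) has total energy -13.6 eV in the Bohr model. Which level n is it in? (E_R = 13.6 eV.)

6

E_n = −E_R Z²/n² ⇒ n² = E_R Z²/(−E_n) = 13.6 × 6² / 13.6 ≈ 36.00
n = 6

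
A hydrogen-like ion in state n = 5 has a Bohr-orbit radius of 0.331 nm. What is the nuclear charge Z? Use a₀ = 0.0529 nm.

4

r_n = n²a₀/Z ⇒ Z = n²a₀/r = 5² × 0.0529 / 0.331 ≈ 4.00
Z = 4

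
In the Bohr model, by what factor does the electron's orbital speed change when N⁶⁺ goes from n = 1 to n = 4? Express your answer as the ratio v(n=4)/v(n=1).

1/4

v ∝ Z^1 · n^-1; with Z fixed, v ∝ n^-1.
v(n=4)/v(n=1) = (4/1)^-1 = 1/4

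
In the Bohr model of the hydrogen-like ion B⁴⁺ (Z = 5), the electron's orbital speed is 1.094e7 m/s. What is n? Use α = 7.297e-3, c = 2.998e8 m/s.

v_n = Zαc/n ⇒ n = Zαc/v = 5 × 0.007297 × 2.998e8 / 1.094e7 ≈ 1.00
n = 1

1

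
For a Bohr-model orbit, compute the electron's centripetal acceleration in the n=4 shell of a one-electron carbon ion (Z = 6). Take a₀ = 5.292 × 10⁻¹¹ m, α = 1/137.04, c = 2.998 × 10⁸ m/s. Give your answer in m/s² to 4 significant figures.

7.631 × 10²² m/s²

r = n²a₀/Z = 1.411 × 10⁻¹⁰ m, v = Zαc/n = 3.282 × 10⁶ m/s
a = v²/r = (3.282 × 10⁶)² / 1.411 × 10⁻¹⁰ = 7.631 × 10²² m/s²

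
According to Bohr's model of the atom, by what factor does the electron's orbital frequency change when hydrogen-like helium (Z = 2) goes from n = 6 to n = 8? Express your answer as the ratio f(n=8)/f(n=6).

f ∝ Z^2 · n^-3; with Z fixed, f ∝ n^-3.
f(n=8)/f(n=6) = (8/6)^-3 = 27/64

27/64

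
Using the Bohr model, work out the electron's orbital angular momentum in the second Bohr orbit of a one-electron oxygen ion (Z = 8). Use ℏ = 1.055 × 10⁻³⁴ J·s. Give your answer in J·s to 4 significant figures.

2.110 × 10⁻³⁴ J·s

L_n = nℏ = 2 × 1.055 × 10⁻³⁴ = 2.110 × 10⁻³⁴ J·s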